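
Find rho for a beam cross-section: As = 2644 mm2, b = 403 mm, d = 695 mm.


rho = As / (b * d)
= 2644 / (403 * 695)
= 0.0094

0.0094


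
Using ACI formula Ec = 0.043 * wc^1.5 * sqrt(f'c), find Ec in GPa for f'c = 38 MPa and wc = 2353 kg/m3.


Ec = 0.043 * 2353^1.5 * sqrt(38) / 1000
= 30.25 GPa

30.25


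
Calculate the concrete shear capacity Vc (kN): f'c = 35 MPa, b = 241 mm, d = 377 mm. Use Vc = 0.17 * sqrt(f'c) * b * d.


Vc = 0.17 * sqrt(35) * 241 * 377 / 1000
= 91.38 kN

91.38


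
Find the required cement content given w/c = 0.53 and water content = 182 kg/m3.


Cement = water / (w/c)
= 182 / 0.53
= 343.4 kg/m3

343.4


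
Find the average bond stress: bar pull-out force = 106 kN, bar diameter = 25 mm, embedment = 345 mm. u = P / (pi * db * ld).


u = P / (pi * db * ld)
= 106 * 1000 / (pi * 25 * 345)
= 3.912 MPa

3.912


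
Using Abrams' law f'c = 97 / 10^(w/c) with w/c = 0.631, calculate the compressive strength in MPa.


f'c = 97 / 10^0.631
= 97 / 4.276
= 22.69 MPa

22.69


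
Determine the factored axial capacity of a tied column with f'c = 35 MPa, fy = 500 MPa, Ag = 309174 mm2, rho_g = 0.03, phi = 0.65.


Ast = rho * Ag = 0.03 * 309174 = 9275.22 mm2
phi*Pn = 0.65 * 0.80 * (0.85 * 35 * (309174 - 9275.22) + 500 * 9275.22) / 1000
= 7050.99 kN

7050.99


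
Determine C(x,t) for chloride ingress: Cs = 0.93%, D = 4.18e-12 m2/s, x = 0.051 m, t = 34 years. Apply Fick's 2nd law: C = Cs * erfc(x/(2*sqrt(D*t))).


t_seconds = 34 * 365.25 * 24 * 3600 = 1072958400.0 s
arg = 0.051 / (2 * sqrt(4.18e-12 * 1072958400.0))
= 0.3808
erfc(0.3808) = 0.5902
C = 0.93 * 0.5902 = 0.5489%

0.5489


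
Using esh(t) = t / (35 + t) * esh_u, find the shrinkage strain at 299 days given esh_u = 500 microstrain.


esh(299) = 299 / (35 + 299) * 500
= 299 / 334 * 500
= 447.6 microstrain

447.6


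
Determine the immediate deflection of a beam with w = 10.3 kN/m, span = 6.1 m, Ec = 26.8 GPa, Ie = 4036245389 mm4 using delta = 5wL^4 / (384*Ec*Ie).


Convert: L = 6.1 m = 6100 mm, Ec = 26.8 GPa = 26800 MPa
delta = 5 * 10.3 * 6100^4 / (384 * 26800 * 4036245389)
= 1.72 mm

1.72


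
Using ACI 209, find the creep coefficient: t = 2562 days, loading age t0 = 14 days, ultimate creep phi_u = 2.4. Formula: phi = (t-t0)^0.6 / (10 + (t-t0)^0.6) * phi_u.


dt = 2562 - 14 = 2548
phi = 2548^0.6 / (10 + 2548^0.6) * 2.4
= 2.201

2.201


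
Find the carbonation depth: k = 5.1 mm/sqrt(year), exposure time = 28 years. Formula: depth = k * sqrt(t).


depth = k * sqrt(t)
= 5.1 * sqrt(28)
= 26.99 mm

26.99


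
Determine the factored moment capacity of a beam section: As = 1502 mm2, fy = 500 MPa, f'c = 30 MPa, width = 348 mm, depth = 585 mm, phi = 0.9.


a = As * fy / (0.85 * f'c * b)
= 1502 * 500 / (0.85 * 30 * 348)
= 84.6293 mm
Mn = As * fy * (d - a/2) / 10^6
= 407.5567 kN-m
phi*Mn = 0.9 * 407.5567 = 366.8 kN-m

366.8


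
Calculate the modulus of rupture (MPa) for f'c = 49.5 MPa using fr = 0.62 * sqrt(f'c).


fr = 0.62 * sqrt(49.5)
= 4.362 MPa

4.362


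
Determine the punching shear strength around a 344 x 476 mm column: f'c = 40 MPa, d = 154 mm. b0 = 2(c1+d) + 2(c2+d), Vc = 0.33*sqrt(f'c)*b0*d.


b0 = 2*(344 + 154) + 2*(476 + 154) = 2256 mm
Vc = 0.33 * sqrt(40) * 2256 * 154 / 1000
= 725.11 kN

725.11


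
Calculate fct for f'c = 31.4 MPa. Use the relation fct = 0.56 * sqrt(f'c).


fct = 0.56 * sqrt(31.4)
= 0.56 * 5.604
= 3.138 MPa

3.138


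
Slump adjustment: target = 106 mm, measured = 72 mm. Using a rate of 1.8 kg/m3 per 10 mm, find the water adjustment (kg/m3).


Difference = 106 - 72 = 34 mm
Water adjustment = 34 * 1.8 / 10 = 6.1 kg/m3

6.1


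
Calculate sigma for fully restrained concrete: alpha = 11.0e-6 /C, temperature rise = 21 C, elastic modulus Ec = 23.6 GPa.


sigma = alpha * dT * Ec
= 11.0e-6 * 21 * 23.6 * 1000
= 5.452 MPa

5.452


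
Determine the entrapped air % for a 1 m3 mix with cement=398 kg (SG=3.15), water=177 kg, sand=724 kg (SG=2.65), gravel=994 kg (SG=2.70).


Vol cement = 398 / (3.15 * 1000) = 0.126349 m3
Vol water = 177 / 1000 = 0.177 m3
Vol sand = 724 / (2.65 * 1000) = 0.273208 m3
Vol gravel = 994 / (2.70 * 1000) = 0.368148 m3
Total solid + water volume = 0.944705 m3
Air = (1 - 0.944705) * 100 = 5.53%

5.53


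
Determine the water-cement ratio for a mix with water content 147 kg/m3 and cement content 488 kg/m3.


w/c = water / cement
w/c = 147 / 488 = 0.301

0.301


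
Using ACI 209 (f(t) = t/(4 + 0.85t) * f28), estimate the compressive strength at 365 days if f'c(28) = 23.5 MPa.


f(365) = 365 / (4 + 0.85 * 365) * 23.5
= 365 / 314.25 * 23.5
= 27.3 MPa

27.3


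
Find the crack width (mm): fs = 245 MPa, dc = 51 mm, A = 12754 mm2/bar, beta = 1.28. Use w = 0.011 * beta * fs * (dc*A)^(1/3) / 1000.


w = 0.011 * beta * fs * (dc * A)^(1/3) / 1000
= 0.011 * 1.28 * 245 * (51 * 12754)^(1/3) / 1000
= 0.299 mm

0.299


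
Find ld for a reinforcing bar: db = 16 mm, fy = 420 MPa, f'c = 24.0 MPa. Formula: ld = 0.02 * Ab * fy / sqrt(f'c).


Ab = pi * 16^2 / 4 = 201.062 mm2
ld = 0.02 * 201.062 * 420 / sqrt(24.0)
= 344.7 mm

344.7


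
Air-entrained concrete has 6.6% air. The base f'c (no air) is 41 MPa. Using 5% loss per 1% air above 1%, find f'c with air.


Strength loss = (6.6 - 1) * 5 = 28.0%
f'c = 41 * (1 - 28.0/100)
= 29.52 MPa

29.52


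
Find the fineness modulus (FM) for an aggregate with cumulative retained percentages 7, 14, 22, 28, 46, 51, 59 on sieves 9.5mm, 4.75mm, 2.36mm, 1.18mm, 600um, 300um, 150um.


FM = sum(cumulative % retained) / 100
= 227 / 100
= 2.27

2.27


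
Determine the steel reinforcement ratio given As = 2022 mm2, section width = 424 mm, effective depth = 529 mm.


rho = As / (b * d)
= 2022 / (424 * 529)
= 0.009

0.009


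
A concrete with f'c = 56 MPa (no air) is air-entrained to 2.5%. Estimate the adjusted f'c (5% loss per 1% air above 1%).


Strength loss = (2.5 - 1) * 5 = 7.5%
f'c = 56 * (1 - 7.5/100)
= 51.8 MPa

51.8


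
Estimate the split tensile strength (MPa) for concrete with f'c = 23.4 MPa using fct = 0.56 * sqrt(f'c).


fct = 0.56 * sqrt(23.4)
= 0.56 * 4.837
= 2.709 MPa

2.709


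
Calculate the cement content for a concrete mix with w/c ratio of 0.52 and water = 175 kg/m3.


Cement = water / (w/c)
= 175 / 0.52
= 336.5 kg/m3

336.5


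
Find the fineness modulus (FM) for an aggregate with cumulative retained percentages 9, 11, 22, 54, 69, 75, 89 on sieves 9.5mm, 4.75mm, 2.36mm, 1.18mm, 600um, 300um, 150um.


FM = sum(cumulative % retained) / 100
= 329 / 100
= 3.29

3.29


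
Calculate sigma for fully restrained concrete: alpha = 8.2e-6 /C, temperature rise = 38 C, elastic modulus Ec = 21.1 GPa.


sigma = alpha * dT * Ec
= 8.2e-6 * 38 * 21.1 * 1000
= 6.575 MPa

6.575


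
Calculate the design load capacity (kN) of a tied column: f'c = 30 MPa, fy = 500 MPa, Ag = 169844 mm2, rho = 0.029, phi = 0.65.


Ast = rho * Ag = 0.029 * 169844 = 4925.476 mm2
phi*Pn = 0.65 * 0.80 * (0.85 * 30 * (169844 - 4925.476) + 500 * 4925.476) / 1000
= 3467.44 kN

3467.44


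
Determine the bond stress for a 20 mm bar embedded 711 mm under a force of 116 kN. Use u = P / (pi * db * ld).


u = P / (pi * db * ld)
= 116 * 1000 / (pi * 20 * 711)
= 2.597 MPa

2.597


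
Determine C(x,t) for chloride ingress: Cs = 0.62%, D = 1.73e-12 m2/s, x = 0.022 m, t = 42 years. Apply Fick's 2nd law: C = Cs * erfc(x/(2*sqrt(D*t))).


t_seconds = 42 * 365.25 * 24 * 3600 = 1325419200.0 s
arg = 0.022 / (2 * sqrt(1.73e-12 * 1325419200.0))
= 0.2297
erfc(0.2297) = 0.7453
C = 0.62 * 0.7453 = 0.4621%

0.4621


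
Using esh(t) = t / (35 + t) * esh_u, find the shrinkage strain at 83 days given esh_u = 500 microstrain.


esh(83) = 83 / (35 + 83) * 500
= 83 / 118 * 500
= 351.7 microstrain

351.7


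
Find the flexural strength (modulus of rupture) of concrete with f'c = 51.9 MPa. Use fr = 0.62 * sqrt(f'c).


fr = 0.62 * sqrt(51.9)
= 4.467 MPa

4.467


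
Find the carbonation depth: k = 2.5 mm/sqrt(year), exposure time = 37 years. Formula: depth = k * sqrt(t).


depth = k * sqrt(t)
= 2.5 * sqrt(37)
= 15.21 mm

15.21


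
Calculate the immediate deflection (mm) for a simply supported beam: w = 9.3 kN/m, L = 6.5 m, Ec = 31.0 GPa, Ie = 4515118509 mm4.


Convert: L = 6.5 m = 6500 mm, Ec = 31.0 GPa = 31000 MPa
delta = 5 * 9.3 * 6500^4 / (384 * 31000 * 4515118509)
= 1.54 mm

1.54


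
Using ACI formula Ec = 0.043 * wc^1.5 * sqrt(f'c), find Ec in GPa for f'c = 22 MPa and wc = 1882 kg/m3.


Ec = 0.043 * 1882^1.5 * sqrt(22) / 1000
= 16.47 GPa

16.47


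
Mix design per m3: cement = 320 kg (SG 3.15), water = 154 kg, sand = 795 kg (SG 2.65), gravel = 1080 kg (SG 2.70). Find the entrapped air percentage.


Vol cement = 320 / (3.15 * 1000) = 0.101587 m3
Vol water = 154 / 1000 = 0.154 m3
Vol sand = 795 / (2.65 * 1000) = 0.3 m3
Vol gravel = 1080 / (2.70 * 1000) = 0.4 m3
Total solid + water volume = 0.955587 m3
Air = (1 - 0.955587) * 100 = 4.44%

4.44


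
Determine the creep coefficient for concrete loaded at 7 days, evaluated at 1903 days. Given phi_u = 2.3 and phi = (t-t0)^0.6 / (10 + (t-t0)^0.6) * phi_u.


dt = 1903 - 7 = 1896
phi = 1896^0.6 / (10 + 1896^0.6) * 2.3
= 2.076

2.076


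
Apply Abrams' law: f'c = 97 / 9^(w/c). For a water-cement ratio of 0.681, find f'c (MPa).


f'c = 97 / 9^0.681
= 97 / 4.465
= 21.72 MPa

21.72


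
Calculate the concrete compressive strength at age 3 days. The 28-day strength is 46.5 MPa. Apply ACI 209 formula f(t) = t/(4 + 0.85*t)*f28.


f(3) = 3 / (4 + 0.85 * 3) * 46.5
= 3 / 6.55 * 46.5
= 21.3 MPa

21.3


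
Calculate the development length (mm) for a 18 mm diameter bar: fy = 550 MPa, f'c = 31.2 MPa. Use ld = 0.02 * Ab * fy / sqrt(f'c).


Ab = pi * 18^2 / 4 = 254.469 mm2
ld = 0.02 * 254.469 * 550 / sqrt(31.2)
= 501.1 mm

501.1


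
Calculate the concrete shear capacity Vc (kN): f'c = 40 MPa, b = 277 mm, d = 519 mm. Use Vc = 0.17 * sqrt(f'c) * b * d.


Vc = 0.17 * sqrt(40) * 277 * 519 / 1000
= 154.57 kN

154.57


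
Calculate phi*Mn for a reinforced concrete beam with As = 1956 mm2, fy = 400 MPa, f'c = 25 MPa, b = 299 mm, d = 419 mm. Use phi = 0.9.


a = As * fy / (0.85 * f'c * b)
= 1956 * 400 / (0.85 * 25 * 299)
= 123.1399 mm
Mn = As * fy * (d - a/2) / 10^6
= 279.6533 kN-m
phi*Mn = 0.9 * 279.6533 = 251.69 kN-m

251.69


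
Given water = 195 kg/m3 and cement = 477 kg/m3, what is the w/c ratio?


w/c = water / cement
w/c = 195 / 477 = 0.409

0.409


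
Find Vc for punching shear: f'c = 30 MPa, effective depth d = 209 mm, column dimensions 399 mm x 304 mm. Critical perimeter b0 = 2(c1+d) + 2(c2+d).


b0 = 2*(399 + 209) + 2*(304 + 209) = 2242 mm
Vc = 0.33 * sqrt(30) * 2242 * 209 / 1000
= 846.95 kN

846.95


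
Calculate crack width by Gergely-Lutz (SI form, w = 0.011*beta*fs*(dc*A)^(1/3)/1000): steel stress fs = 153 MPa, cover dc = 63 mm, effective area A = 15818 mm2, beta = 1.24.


w = 0.011 * beta * fs * (dc * A)^(1/3) / 1000
= 0.011 * 1.24 * 153 * (63 * 15818)^(1/3) / 1000
= 0.208 mm

0.208


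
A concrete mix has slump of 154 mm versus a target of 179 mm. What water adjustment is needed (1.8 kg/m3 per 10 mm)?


Difference = 179 - 154 = 25 mm
Water adjustment = 25 * 1.8 / 10 = 4.5 kg/m3

4.5


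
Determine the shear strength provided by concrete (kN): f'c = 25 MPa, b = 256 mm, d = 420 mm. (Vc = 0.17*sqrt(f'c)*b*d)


Vc = 0.17 * sqrt(25) * 256 * 420 / 1000
= 91.39 kN

91.39


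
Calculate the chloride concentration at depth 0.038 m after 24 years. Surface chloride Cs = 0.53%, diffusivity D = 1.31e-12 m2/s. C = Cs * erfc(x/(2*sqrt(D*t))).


t_seconds = 24 * 365.25 * 24 * 3600 = 757382400.0 s
arg = 0.038 / (2 * sqrt(1.31e-12 * 757382400.0))
= 0.6032
erfc(0.6032) = 0.3936
C = 0.53 * 0.3936 = 0.2086%

0.2086


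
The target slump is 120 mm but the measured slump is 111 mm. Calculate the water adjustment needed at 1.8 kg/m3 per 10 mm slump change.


Difference = 120 - 111 = 9 mm
Water adjustment = 9 * 1.8 / 10 = 1.6 kg/m3

1.6


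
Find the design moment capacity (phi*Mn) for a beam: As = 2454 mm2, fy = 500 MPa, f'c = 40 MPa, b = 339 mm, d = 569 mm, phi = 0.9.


a = As * fy / (0.85 * f'c * b)
= 2454 * 500 / (0.85 * 40 * 339)
= 106.455 mm
Mn = As * fy * (d - a/2) / 10^6
= 632.8529 kN-m
phi*Mn = 0.9 * 632.8529 = 569.57 kN-m

569.57


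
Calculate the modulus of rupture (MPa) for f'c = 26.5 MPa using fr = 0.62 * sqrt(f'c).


fr = 0.62 * sqrt(26.5)
= 3.192 MPa

3.192


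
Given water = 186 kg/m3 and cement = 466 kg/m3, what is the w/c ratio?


w/c = water / cement
w/c = 186 / 466 = 0.399

0.399


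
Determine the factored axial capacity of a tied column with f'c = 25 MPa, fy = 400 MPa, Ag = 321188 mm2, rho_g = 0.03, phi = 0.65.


Ast = rho * Ag = 0.03 * 321188 = 9635.64 mm2
phi*Pn = 0.65 * 0.80 * (0.85 * 25 * (321188 - 9635.64) + 400 * 9635.64) / 1000
= 5446.87 kN

5446.87


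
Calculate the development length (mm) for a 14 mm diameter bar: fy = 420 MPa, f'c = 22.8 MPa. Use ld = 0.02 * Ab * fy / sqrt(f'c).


Ab = pi * 14^2 / 4 = 153.938 mm2
ld = 0.02 * 153.938 * 420 / sqrt(22.8)
= 270.8 mm

270.8


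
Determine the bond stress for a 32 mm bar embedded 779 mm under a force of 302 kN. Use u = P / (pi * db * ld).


u = P / (pi * db * ld)
= 302 * 1000 / (pi * 32 * 779)
= 3.856 MPa

3.856


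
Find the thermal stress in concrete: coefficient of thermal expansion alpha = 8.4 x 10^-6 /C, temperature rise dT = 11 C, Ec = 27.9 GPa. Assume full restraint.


sigma = alpha * dT * Ec
= 8.4e-6 * 11 * 27.9 * 1000
= 2.578 MPa

2.578


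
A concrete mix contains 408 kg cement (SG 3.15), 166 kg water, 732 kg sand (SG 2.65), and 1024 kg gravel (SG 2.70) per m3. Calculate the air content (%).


Vol cement = 408 / (3.15 * 1000) = 0.129524 m3
Vol water = 166 / 1000 = 0.166 m3
Vol sand = 732 / (2.65 * 1000) = 0.276226 m3
Vol gravel = 1024 / (2.70 * 1000) = 0.379259 m3
Total solid + water volume = 0.951009 m3
Air = (1 - 0.951009) * 100 = 4.9%

4.9


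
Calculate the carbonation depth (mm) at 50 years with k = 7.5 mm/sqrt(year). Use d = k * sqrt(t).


depth = k * sqrt(t)
= 7.5 * sqrt(50)
= 53.03 mm

53.03


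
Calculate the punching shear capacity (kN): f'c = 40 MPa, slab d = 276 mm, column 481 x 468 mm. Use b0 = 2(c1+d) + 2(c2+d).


b0 = 2*(481 + 276) + 2*(468 + 276) = 3002 mm
Vc = 0.33 * sqrt(40) * 3002 * 276 / 1000
= 1729.27 kN

1729.27


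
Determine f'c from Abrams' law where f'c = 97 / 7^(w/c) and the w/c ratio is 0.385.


f'c = 97 / 7^0.385
= 97 / 2.115
= 45.86 MPa

45.86


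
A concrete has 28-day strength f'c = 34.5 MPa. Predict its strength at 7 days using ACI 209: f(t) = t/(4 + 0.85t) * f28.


f(7) = 7 / (4 + 0.85 * 7) * 34.5
= 7 / 9.95 * 34.5
= 24.27 MPa

24.27


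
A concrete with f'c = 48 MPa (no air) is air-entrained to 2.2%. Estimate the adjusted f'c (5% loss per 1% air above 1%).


Strength loss = (2.2 - 1) * 5 = 6.0%
f'c = 48 * (1 - 6.0/100)
= 45.12 MPa

45.12


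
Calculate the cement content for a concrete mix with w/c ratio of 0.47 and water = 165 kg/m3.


Cement = water / (w/c)
= 165 / 0.47
= 351.1 kg/m3

351.1


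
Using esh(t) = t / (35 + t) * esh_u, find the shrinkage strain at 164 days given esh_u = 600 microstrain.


esh(164) = 164 / (35 + 164) * 600
= 164 / 199 * 600
= 494.5 microstrain

494.5


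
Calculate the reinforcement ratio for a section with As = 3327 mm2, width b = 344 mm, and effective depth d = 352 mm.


rho = As / (b * d)
= 3327 / (344 * 352)
= 0.0275

0.0275


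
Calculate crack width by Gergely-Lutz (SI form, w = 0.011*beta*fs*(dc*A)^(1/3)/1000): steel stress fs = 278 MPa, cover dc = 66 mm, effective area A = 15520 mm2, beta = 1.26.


w = 0.011 * beta * fs * (dc * A)^(1/3) / 1000
= 0.011 * 1.26 * 278 * (66 * 15520)^(1/3) / 1000
= 0.388 mm

0.388


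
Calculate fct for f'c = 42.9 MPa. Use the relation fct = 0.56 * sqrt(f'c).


fct = 0.56 * sqrt(42.9)
= 0.56 * 6.55
= 3.668 MPa

3.668


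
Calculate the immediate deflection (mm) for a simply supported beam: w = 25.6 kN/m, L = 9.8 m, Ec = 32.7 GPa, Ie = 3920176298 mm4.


Convert: L = 9.8 m = 9800 mm, Ec = 32.7 GPa = 32700 MPa
delta = 5 * 25.6 * 9800^4 / (384 * 32700 * 3920176298)
= 23.98 mm

23.98


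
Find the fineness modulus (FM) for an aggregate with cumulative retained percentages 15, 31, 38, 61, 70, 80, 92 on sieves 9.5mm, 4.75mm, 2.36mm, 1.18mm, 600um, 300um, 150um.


FM = sum(cumulative % retained) / 100
= 387 / 100
= 3.87

3.87


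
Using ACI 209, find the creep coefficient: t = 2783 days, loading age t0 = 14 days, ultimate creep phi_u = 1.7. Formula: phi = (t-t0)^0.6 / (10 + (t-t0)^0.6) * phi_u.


dt = 2783 - 14 = 2769
phi = 2769^0.6 / (10 + 2769^0.6) * 1.7
= 1.565

1.565


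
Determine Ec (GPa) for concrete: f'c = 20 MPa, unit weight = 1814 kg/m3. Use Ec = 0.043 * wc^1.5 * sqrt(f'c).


Ec = 0.043 * 1814^1.5 * sqrt(20) / 1000
= 14.86 GPa

14.86


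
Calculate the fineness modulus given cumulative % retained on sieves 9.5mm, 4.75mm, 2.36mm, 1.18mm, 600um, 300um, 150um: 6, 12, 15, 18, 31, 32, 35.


FM = sum(cumulative % retained) / 100
= 149 / 100
= 1.49

1.49


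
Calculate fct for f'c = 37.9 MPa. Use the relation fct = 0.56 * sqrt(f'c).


fct = 0.56 * sqrt(37.9)
= 0.56 * 6.156
= 3.448 MPa

3.448


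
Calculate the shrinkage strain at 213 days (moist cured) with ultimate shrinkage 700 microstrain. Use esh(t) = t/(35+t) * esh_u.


esh(213) = 213 / (35 + 213) * 700
= 213 / 248 * 700
= 601.2 microstrain

601.2


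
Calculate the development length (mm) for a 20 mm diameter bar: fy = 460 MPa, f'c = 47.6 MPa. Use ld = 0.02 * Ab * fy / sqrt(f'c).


Ab = pi * 20^2 / 4 = 314.159 mm2
ld = 0.02 * 314.159 * 460 / sqrt(47.6)
= 418.9 mm

418.9


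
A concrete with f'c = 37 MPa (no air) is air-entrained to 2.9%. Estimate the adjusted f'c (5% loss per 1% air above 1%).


Strength loss = (2.9 - 1) * 5 = 9.5%
f'c = 37 * (1 - 9.5/100)
= 33.48 MPa

33.48


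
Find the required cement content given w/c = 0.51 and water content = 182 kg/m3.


Cement = water / (w/c)
= 182 / 0.51
= 356.9 kg/m3

356.9


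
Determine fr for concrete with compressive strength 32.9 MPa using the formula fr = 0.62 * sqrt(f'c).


fr = 0.62 * sqrt(32.9)
= 3.556 MPa

3.556


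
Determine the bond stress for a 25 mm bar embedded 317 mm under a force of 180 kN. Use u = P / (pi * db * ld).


u = P / (pi * db * ld)
= 180 * 1000 / (pi * 25 * 317)
= 7.23 MPa

7.23


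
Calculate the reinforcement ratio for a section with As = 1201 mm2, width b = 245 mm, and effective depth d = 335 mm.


rho = As / (b * d)
= 1201 / (245 * 335)
= 0.0146

0.0146


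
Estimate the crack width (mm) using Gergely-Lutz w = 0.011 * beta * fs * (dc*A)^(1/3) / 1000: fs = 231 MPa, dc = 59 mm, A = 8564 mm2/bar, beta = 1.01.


w = 0.011 * beta * fs * (dc * A)^(1/3) / 1000
= 0.011 * 1.01 * 231 * (59 * 8564)^(1/3) / 1000
= 0.204 mm

0.204


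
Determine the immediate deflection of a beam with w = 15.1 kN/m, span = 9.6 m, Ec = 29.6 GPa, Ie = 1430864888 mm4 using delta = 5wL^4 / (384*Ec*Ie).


Convert: L = 9.6 m = 9600 mm, Ec = 29.6 GPa = 29600 MPa
delta = 5 * 15.1 * 9600^4 / (384 * 29600 * 1430864888)
= 39.43 mm

39.43


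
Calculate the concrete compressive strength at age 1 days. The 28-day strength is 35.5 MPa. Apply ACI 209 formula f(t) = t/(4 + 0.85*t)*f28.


f(1) = 1 / (4 + 0.85 * 1) * 35.5
= 1 / 4.85 * 35.5
= 7.32 MPa

7.32


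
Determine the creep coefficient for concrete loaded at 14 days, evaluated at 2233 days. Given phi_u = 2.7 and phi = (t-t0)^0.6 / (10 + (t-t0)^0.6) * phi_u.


dt = 2233 - 14 = 2219
phi = 2219^0.6 / (10 + 2219^0.6) * 2.7
= 2.458

2.458


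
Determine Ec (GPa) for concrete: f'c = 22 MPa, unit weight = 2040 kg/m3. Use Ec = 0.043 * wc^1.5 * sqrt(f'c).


Ec = 0.043 * 2040^1.5 * sqrt(22) / 1000
= 18.58 GPa

18.58


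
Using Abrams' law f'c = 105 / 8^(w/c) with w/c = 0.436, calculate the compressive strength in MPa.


f'c = 105 / 8^0.436
= 105 / 2.476
= 42.41 MPa

42.41


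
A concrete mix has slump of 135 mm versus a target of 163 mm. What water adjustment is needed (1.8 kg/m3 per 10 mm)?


Difference = 163 - 135 = 28 mm
Water adjustment = 28 * 1.8 / 10 = 5.0 kg/m3

5.0


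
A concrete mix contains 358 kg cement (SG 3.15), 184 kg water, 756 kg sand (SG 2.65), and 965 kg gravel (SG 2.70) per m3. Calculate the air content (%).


Vol cement = 358 / (3.15 * 1000) = 0.113651 m3
Vol water = 184 / 1000 = 0.184 m3
Vol sand = 756 / (2.65 * 1000) = 0.285283 m3
Vol gravel = 965 / (2.70 * 1000) = 0.357407 m3
Total solid + water volume = 0.940341 m3
Air = (1 - 0.940341) * 100 = 5.97%

5.97


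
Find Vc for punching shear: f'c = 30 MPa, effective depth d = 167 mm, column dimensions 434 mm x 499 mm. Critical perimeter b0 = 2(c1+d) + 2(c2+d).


b0 = 2*(434 + 167) + 2*(499 + 167) = 2534 mm
Vc = 0.33 * sqrt(30) * 2534 * 167 / 1000
= 764.89 kN

764.89


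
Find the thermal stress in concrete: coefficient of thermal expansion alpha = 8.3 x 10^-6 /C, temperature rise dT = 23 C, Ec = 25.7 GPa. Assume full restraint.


sigma = alpha * dT * Ec
= 8.3e-6 * 23 * 25.7 * 1000
= 4.906 MPa

4.906


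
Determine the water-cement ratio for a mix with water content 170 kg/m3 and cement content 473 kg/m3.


w/c = water / cement
w/c = 170 / 473 = 0.359

0.359


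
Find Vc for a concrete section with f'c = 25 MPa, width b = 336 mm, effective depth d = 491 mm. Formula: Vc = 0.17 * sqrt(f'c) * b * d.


Vc = 0.17 * sqrt(25) * 336 * 491 / 1000
= 140.23 kN

140.23


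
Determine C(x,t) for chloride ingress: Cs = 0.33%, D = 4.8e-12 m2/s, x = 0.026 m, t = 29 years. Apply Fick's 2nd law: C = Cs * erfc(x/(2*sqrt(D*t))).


t_seconds = 29 * 365.25 * 24 * 3600 = 915170400.0 s
arg = 0.026 / (2 * sqrt(4.8e-12 * 915170400.0))
= 0.1961
erfc(0.1961) = 0.7815
C = 0.33 * 0.7815 = 0.2579%

0.2579


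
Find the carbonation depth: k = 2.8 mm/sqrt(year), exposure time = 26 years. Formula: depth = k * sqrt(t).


depth = k * sqrt(t)
= 2.8 * sqrt(26)
= 14.28 mm

14.28


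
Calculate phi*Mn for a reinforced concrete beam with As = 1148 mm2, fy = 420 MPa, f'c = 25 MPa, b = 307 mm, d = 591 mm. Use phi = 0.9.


a = As * fy / (0.85 * f'c * b)
= 1148 * 420 / (0.85 * 25 * 307)
= 73.9084 mm
Mn = As * fy * (d - a/2) / 10^6
= 267.1387 kN-m
phi*Mn = 0.9 * 267.1387 = 240.42 kN-m

240.42


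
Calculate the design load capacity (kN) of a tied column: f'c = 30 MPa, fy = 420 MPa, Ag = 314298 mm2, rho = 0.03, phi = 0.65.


Ast = rho * Ag = 0.03 * 314298 = 9428.94 mm2
phi*Pn = 0.65 * 0.80 * (0.85 * 30 * (314298 - 9428.94) + 420 * 9428.94) / 1000
= 6101.84 kN

6101.84


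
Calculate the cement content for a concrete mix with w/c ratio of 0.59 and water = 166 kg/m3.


Cement = water / (w/c)
= 166 / 0.59
= 281.4 kg/m3

281.4


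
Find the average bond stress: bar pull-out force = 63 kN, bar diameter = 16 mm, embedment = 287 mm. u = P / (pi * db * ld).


u = P / (pi * db * ld)
= 63 * 1000 / (pi * 16 * 287)
= 4.367 MPa

4.367


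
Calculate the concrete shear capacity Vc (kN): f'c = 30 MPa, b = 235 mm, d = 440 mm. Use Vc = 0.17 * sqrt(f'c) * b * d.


Vc = 0.17 * sqrt(30) * 235 * 440 / 1000
= 96.28 kN

96.28


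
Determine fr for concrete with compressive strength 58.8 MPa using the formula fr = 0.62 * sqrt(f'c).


fr = 0.62 * sqrt(58.8)
= 4.754 MPa

4.754


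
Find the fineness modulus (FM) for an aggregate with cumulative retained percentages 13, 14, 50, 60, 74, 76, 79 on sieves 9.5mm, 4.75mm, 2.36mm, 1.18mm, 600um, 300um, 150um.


FM = sum(cumulative % retained) / 100
= 366 / 100
= 3.66

3.66


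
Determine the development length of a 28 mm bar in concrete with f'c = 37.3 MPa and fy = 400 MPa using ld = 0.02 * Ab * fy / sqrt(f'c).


Ab = pi * 28^2 / 4 = 615.752 mm2
ld = 0.02 * 615.752 * 400 / sqrt(37.3)
= 806.6 mm

806.6


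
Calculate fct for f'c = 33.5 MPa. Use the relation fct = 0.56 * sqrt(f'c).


fct = 0.56 * sqrt(33.5)
= 0.56 * 5.788
= 3.241 MPa

3.241


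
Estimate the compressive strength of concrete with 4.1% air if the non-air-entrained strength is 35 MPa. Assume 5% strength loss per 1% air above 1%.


Strength loss = (4.1 - 1) * 5 = 15.5%
f'c = 35 * (1 - 15.5/100)
= 29.57 MPa

29.57


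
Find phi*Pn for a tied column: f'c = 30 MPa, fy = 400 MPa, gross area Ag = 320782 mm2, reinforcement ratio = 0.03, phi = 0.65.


Ast = rho * Ag = 0.03 * 320782 = 9623.46 mm2
phi*Pn = 0.65 * 0.80 * (0.85 * 30 * (320782 - 9623.46) + 400 * 9623.46) / 1000
= 6127.64 kN

6127.64


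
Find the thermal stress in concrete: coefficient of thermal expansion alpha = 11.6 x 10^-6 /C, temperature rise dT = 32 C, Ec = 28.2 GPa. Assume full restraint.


sigma = alpha * dT * Ec
= 11.6e-6 * 32 * 28.2 * 1000
= 10.468 MPa

10.468


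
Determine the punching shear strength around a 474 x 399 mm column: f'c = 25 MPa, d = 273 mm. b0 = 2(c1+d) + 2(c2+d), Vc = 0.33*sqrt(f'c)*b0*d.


b0 = 2*(474 + 273) + 2*(399 + 273) = 2838 mm
Vc = 0.33 * sqrt(25) * 2838 * 273 / 1000
= 1278.38 kN

1278.38


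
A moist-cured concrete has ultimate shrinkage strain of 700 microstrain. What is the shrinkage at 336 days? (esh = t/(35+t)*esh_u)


esh(336) = 336 / (35 + 336) * 700
= 336 / 371 * 700
= 634.0 microstrain

634.0


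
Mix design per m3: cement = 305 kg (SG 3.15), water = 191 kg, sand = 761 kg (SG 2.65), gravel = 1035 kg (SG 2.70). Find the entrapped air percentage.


Vol cement = 305 / (3.15 * 1000) = 0.096825 m3
Vol water = 191 / 1000 = 0.191 m3
Vol sand = 761 / (2.65 * 1000) = 0.28717 m3
Vol gravel = 1035 / (2.70 * 1000) = 0.383333 m3
Total solid + water volume = 0.958329 m3
Air = (1 - 0.958329) * 100 = 4.17%

4.17


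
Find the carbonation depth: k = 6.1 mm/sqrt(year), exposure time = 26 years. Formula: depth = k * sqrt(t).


depth = k * sqrt(t)
= 6.1 * sqrt(26)
= 31.1 mm

31.1


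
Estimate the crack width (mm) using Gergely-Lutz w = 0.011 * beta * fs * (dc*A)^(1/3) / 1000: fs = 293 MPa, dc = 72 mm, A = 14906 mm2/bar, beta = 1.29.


w = 0.011 * beta * fs * (dc * A)^(1/3) / 1000
= 0.011 * 1.29 * 293 * (72 * 14906)^(1/3) / 1000
= 0.426 mm

0.426


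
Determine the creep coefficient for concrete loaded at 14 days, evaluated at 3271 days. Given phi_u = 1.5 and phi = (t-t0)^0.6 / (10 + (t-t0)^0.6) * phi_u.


dt = 3271 - 14 = 3257
phi = 3257^0.6 / (10 + 3257^0.6) * 1.5
= 1.391

1.391


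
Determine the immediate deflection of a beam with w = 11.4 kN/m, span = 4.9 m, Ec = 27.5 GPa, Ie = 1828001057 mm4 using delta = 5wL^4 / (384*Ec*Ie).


Convert: L = 4.9 m = 4900 mm, Ec = 27.5 GPa = 27500 MPa
delta = 5 * 11.4 * 4900^4 / (384 * 27500 * 1828001057)
= 1.7 mm

1.7


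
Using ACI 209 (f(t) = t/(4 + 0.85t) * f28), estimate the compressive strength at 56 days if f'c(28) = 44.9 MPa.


f(56) = 56 / (4 + 0.85 * 56) * 44.9
= 56 / 51.6 * 44.9
= 48.73 MPa

48.73


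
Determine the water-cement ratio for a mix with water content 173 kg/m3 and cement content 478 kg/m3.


w/c = water / cement
w/c = 173 / 478 = 0.362

0.362


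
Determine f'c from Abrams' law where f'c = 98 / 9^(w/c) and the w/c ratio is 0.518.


f'c = 98 / 9^0.518
= 98 / 3.121
= 31.4 MPa

31.4


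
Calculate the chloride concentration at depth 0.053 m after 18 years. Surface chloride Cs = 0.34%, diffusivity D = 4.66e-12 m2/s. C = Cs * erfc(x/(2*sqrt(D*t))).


t_seconds = 18 * 365.25 * 24 * 3600 = 568036800.0 s
arg = 0.053 / (2 * sqrt(4.66e-12 * 568036800.0))
= 0.5151
erfc(0.5151) = 0.4664
C = 0.34 * 0.4664 = 0.1586%

0.1586


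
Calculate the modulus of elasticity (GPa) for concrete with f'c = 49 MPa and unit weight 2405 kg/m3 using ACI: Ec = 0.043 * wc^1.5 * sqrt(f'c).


Ec = 0.043 * 2405^1.5 * sqrt(49) / 1000
= 35.5 GPa

35.5


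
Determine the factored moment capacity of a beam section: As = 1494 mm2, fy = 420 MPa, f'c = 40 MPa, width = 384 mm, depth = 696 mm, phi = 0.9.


a = As * fy / (0.85 * f'c * b)
= 1494 * 420 / (0.85 * 40 * 384)
= 48.0607 mm
Mn = As * fy * (d - a/2) / 10^6
= 421.6475 kN-m
phi*Mn = 0.9 * 421.6475 = 379.48 kN-m

379.48


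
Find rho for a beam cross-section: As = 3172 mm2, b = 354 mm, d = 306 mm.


rho = As / (b * d)
= 3172 / (354 * 306)
= 0.0293

0.0293


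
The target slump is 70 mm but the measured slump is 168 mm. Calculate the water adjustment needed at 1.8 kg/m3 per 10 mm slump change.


Difference = 70 - 168 = -98 mm
Water adjustment = -98 * 1.8 / 10 = -17.6 kg/m3

-17.6


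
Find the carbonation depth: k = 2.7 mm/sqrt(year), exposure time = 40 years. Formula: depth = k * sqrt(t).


depth = k * sqrt(t)
= 2.7 * sqrt(40)
= 17.08 mm

17.08


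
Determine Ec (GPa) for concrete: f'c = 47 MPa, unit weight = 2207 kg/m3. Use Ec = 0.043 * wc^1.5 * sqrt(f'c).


Ec = 0.043 * 2207^1.5 * sqrt(47) / 1000
= 30.56 GPa

30.56


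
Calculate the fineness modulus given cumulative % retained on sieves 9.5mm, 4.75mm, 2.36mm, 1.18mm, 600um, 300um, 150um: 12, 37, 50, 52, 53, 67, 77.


FM = sum(cumulative % retained) / 100
= 348 / 100
= 3.48

3.48


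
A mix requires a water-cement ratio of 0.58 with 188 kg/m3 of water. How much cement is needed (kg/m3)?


Cement = water / (w/c)
= 188 / 0.58
= 324.1 kg/m3

324.1


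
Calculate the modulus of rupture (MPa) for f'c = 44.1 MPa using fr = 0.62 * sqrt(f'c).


fr = 0.62 * sqrt(44.1)
= 4.117 MPa

4.117


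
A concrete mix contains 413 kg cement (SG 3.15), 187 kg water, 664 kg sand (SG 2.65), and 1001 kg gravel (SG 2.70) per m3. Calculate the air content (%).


Vol cement = 413 / (3.15 * 1000) = 0.131111 m3
Vol water = 187 / 1000 = 0.187 m3
Vol sand = 664 / (2.65 * 1000) = 0.250566 m3
Vol gravel = 1001 / (2.70 * 1000) = 0.370741 m3
Total solid + water volume = 0.939418 m3
Air = (1 - 0.939418) * 100 = 6.06%

6.06


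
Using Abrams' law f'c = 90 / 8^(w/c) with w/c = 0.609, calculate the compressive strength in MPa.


f'c = 90 / 8^0.609
= 90 / 3.548
= 25.37 MPa

25.37


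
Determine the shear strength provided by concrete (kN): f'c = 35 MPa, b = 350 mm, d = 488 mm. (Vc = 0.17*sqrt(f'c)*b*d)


Vc = 0.17 * sqrt(35) * 350 * 488 / 1000
= 171.78 kN

171.78


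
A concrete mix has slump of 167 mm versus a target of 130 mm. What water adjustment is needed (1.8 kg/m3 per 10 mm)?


Difference = 130 - 167 = -37 mm
Water adjustment = -37 * 1.8 / 10 = -6.7 kg/m3

-6.7


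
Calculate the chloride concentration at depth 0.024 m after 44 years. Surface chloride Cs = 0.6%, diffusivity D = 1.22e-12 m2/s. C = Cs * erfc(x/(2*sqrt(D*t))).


t_seconds = 44 * 365.25 * 24 * 3600 = 1388534400.0 s
arg = 0.024 / (2 * sqrt(1.22e-12 * 1388534400.0))
= 0.2916
erfc(0.2916) = 0.6801
C = 0.6 * 0.6801 = 0.4081%

0.4081


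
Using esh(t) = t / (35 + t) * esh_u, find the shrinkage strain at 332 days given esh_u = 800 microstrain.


esh(332) = 332 / (35 + 332) * 800
= 332 / 367 * 800
= 723.7 microstrain

723.7


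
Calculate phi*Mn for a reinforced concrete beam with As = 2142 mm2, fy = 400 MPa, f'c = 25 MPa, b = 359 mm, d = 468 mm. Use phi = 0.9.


a = As * fy / (0.85 * f'c * b)
= 2142 * 400 / (0.85 * 25 * 359)
= 112.312 mm
Mn = As * fy * (d - a/2) / 10^6
= 352.8679 kN-m
phi*Mn = 0.9 * 352.8679 = 317.58 kN-m

317.58


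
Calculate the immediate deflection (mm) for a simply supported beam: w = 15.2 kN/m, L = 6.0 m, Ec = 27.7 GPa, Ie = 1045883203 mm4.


Convert: L = 6.0 m = 6000 mm, Ec = 27.7 GPa = 27700 MPa
delta = 5 * 15.2 * 6000^4 / (384 * 27700 * 1045883203)
= 8.85 mm

8.85


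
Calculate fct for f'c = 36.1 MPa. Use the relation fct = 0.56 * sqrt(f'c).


fct = 0.56 * sqrt(36.1)
= 0.56 * 6.008
= 3.365 MPa

3.365


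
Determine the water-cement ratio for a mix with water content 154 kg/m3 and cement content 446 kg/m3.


w/c = water / cement
w/c = 154 / 446 = 0.345

0.345


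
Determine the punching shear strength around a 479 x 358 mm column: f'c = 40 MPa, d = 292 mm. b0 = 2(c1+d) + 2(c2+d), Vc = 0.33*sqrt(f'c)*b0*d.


b0 = 2*(479 + 292) + 2*(358 + 292) = 2842 mm
Vc = 0.33 * sqrt(40) * 2842 * 292 / 1000
= 1732.01 kN

1732.01


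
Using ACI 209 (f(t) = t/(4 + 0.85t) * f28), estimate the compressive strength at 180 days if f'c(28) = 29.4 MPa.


f(180) = 180 / (4 + 0.85 * 180) * 29.4
= 180 / 157.0 * 29.4
= 33.71 MPa

33.71


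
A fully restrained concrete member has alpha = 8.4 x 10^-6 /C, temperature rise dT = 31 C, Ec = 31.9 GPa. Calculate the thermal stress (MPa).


sigma = alpha * dT * Ec
= 8.4e-6 * 31 * 31.9 * 1000
= 8.307 MPa

8.307


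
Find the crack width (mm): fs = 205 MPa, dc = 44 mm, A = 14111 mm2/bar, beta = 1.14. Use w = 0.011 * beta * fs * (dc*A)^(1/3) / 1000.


w = 0.011 * beta * fs * (dc * A)^(1/3) / 1000
= 0.011 * 1.14 * 205 * (44 * 14111)^(1/3) / 1000
= 0.219 mm

0.219


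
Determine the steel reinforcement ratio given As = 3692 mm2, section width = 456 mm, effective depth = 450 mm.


rho = As / (b * d)
= 3692 / (456 * 450)
= 0.018

0.018


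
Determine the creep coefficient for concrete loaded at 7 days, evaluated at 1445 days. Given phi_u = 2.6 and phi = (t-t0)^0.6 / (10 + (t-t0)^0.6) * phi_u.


dt = 1445 - 7 = 1438
phi = 1438^0.6 / (10 + 1438^0.6) * 2.6
= 2.306

2.306


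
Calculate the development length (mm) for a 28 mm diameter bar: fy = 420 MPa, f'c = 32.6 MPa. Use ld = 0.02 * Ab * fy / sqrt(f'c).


Ab = pi * 28^2 / 4 = 615.752 mm2
ld = 0.02 * 615.752 * 420 / sqrt(32.6)
= 905.9 mm

905.9


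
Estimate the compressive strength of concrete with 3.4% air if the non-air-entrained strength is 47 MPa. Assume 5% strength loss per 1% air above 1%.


Strength loss = (3.4 - 1) * 5 = 12.0%
f'c = 47 * (1 - 12.0/100)
= 41.36 MPa

41.36


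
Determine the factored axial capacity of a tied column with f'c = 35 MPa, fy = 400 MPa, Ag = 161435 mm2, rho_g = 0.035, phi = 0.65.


Ast = rho * Ag = 0.035 * 161435 = 5650.225 mm2
phi*Pn = 0.65 * 0.80 * (0.85 * 35 * (161435 - 5650.225) + 400 * 5650.225) / 1000
= 3585.24 kN

3585.24


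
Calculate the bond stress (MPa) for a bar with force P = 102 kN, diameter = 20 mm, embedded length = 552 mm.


u = P / (pi * db * ld)
= 102 * 1000 / (pi * 20 * 552)
= 2.941 MPa

2.941


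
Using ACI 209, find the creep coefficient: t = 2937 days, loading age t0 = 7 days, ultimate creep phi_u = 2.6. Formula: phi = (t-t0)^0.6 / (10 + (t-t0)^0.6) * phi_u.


dt = 2937 - 7 = 2930
phi = 2930^0.6 / (10 + 2930^0.6) * 2.6
= 2.4

2.4


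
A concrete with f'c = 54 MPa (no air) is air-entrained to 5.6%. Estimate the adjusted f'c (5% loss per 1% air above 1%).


Strength loss = (5.6 - 1) * 5 = 23.0%
f'c = 54 * (1 - 23.0/100)
= 41.58 MPa

41.58


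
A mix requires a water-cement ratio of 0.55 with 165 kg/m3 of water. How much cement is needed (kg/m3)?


Cement = water / (w/c)
= 165 / 0.55
= 300.0 kg/m3

300.0


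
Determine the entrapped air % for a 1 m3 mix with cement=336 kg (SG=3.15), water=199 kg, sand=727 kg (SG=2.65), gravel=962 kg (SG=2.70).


Vol cement = 336 / (3.15 * 1000) = 0.106667 m3
Vol water = 199 / 1000 = 0.199 m3
Vol sand = 727 / (2.65 * 1000) = 0.27434 m3
Vol gravel = 962 / (2.70 * 1000) = 0.356296 m3
Total solid + water volume = 0.936303 m3
Air = (1 - 0.936303) * 100 = 6.37%

6.37


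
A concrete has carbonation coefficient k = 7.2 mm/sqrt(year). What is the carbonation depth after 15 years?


depth = k * sqrt(t)
= 7.2 * sqrt(15)
= 27.89 mm

27.89


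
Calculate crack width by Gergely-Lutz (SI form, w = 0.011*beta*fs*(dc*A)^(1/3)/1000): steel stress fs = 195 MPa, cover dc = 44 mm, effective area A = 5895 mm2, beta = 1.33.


w = 0.011 * beta * fs * (dc * A)^(1/3) / 1000
= 0.011 * 1.33 * 195 * (44 * 5895)^(1/3) / 1000
= 0.182 mm

0.182


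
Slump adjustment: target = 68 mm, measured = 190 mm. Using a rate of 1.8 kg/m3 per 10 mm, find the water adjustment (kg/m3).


Difference = 68 - 190 = -122 mm
Water adjustment = -122 * 1.8 / 10 = -22.0 kg/m3

-22.0


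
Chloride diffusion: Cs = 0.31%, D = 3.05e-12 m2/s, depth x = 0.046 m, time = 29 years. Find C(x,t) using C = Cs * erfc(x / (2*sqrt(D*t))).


t_seconds = 29 * 365.25 * 24 * 3600 = 915170400.0 s
arg = 0.046 / (2 * sqrt(3.05e-12 * 915170400.0))
= 0.4353
erfc(0.4353) = 0.5381
C = 0.31 * 0.5381 = 0.1668%

0.1668


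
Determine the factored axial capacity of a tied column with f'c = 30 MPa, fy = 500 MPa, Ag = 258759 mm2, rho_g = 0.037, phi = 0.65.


Ast = rho * Ag = 0.037 * 258759 = 9574.083 mm2
phi*Pn = 0.65 * 0.80 * (0.85 * 30 * (258759 - 9574.083) + 500 * 9574.083) / 1000
= 5793.45 kN

5793.45


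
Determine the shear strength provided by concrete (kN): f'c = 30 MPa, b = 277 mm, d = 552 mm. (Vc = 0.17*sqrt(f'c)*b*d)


Vc = 0.17 * sqrt(30) * 277 * 552 / 1000
= 142.37 kN

142.37


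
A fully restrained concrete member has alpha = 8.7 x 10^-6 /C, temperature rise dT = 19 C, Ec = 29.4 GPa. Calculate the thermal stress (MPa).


sigma = alpha * dT * Ec
= 8.7e-6 * 19 * 29.4 * 1000
= 4.86 MPa

4.86


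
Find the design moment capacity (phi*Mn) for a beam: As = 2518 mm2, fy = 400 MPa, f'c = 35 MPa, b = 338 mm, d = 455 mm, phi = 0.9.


a = As * fy / (0.85 * f'c * b)
= 2518 * 400 / (0.85 * 35 * 338)
= 100.1641 mm
Mn = As * fy * (d - a/2) / 10^6
= 407.8334 kN-m
phi*Mn = 0.9 * 407.8334 = 367.05 kN-m

367.05


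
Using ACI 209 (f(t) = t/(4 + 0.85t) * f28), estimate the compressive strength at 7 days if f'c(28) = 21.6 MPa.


f(7) = 7 / (4 + 0.85 * 7) * 21.6
= 7 / 9.95 * 21.6
= 15.2 MPa

15.2


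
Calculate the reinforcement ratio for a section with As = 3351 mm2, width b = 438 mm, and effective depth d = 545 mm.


rho = As / (b * d)
= 3351 / (438 * 545)
= 0.014

0.014


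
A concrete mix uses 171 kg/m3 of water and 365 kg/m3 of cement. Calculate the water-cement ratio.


w/c = water / cement
w/c = 171 / 365 = 0.468

0.468


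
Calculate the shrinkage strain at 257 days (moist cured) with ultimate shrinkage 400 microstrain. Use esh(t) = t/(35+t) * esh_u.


esh(257) = 257 / (35 + 257) * 400
= 257 / 292 * 400
= 352.1 microstrain

352.1


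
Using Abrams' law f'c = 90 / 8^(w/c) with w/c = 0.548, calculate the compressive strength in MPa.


f'c = 90 / 8^0.548
= 90 / 3.125
= 28.8 MPa

28.8


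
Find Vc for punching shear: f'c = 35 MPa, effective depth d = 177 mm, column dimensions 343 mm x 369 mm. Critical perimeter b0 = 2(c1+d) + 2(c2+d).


b0 = 2*(343 + 177) + 2*(369 + 177) = 2132 mm
Vc = 0.33 * sqrt(35) * 2132 * 177 / 1000
= 736.73 kN

736.73


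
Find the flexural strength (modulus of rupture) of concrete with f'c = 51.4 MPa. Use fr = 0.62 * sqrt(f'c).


fr = 0.62 * sqrt(51.4)
= 4.445 MPa

4.445


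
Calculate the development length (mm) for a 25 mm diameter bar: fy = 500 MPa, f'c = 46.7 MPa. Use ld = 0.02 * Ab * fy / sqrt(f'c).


Ab = pi * 25^2 / 4 = 490.874 mm2
ld = 0.02 * 490.874 * 500 / sqrt(46.7)
= 718.3 mm

718.3


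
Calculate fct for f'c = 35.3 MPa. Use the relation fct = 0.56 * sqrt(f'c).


fct = 0.56 * sqrt(35.3)
= 0.56 * 5.941
= 3.327 MPa

3.327


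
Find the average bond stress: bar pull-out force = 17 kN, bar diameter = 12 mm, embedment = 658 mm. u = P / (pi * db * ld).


u = P / (pi * db * ld)
= 17 * 1000 / (pi * 12 * 658)
= 0.685 MPa

0.685


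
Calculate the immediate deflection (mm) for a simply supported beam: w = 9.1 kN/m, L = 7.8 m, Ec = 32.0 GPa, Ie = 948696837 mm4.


Convert: L = 7.8 m = 7800 mm, Ec = 32.0 GPa = 32000 MPa
delta = 5 * 9.1 * 7800^4 / (384 * 32000 * 948696837)
= 14.45 mm

14.45


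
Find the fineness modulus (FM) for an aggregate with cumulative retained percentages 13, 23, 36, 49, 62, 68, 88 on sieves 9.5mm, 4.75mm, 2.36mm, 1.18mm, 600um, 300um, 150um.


FM = sum(cumulative % retained) / 100
= 339 / 100
= 3.39

3.39


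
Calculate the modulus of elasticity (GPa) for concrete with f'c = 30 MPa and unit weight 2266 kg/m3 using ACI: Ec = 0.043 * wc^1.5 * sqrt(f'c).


Ec = 0.043 * 2266^1.5 * sqrt(30) / 1000
= 25.4 GPa

25.4
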